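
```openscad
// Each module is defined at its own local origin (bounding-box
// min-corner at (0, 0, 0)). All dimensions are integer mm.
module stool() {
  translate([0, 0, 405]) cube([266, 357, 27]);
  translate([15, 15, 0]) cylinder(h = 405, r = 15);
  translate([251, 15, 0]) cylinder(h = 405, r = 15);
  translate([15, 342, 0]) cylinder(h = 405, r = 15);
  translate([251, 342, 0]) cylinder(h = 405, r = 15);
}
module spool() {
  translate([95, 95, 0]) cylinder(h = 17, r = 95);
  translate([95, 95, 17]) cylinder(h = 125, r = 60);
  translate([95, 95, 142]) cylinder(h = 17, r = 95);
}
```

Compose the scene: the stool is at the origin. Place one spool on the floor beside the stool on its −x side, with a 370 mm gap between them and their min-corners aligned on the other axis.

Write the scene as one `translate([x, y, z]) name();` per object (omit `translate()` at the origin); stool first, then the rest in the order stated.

stool();
translate([-560, 0, 0]) spool();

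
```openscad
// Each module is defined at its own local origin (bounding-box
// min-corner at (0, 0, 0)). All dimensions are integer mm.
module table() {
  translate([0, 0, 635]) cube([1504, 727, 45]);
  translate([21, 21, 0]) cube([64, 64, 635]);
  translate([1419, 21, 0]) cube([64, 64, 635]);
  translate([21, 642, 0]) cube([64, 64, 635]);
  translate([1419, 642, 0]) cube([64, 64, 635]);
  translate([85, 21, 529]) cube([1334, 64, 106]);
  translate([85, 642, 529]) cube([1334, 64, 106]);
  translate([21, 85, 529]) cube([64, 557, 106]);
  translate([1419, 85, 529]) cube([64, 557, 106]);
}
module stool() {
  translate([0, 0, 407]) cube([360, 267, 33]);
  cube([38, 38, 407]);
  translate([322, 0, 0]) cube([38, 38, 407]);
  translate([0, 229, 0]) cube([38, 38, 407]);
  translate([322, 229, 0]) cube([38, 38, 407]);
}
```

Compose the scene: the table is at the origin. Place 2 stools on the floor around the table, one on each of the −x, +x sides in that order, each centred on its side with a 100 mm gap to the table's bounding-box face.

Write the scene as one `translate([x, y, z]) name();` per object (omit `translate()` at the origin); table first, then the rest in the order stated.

table();
translate([-460, 230, 0]) stool();
translate([1604, 230, 0]) stool();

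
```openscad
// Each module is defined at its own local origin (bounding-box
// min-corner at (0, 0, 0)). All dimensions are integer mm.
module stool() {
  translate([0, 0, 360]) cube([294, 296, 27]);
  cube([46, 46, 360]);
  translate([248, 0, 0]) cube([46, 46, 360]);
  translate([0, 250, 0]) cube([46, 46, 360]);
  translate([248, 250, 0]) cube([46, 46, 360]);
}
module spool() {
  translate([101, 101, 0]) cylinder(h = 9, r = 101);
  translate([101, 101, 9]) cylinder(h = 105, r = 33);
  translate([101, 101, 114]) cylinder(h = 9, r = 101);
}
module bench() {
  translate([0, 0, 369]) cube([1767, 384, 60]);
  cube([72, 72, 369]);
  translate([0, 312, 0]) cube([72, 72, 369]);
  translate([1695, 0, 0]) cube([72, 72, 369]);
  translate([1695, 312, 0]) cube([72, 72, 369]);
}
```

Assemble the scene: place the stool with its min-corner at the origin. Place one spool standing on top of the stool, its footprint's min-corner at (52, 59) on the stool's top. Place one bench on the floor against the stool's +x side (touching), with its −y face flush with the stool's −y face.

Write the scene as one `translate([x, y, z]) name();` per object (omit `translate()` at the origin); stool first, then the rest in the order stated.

stool();
translate([52, 59, 387]) spool();
translate([294, 0, 0]) bench();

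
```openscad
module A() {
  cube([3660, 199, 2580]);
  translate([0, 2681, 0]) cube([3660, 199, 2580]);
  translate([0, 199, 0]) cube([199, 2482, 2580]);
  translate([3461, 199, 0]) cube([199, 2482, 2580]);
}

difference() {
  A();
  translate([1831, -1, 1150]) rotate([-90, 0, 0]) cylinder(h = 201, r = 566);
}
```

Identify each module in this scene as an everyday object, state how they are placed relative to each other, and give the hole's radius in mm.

A is a house frame. The house frame has a circular hole through its front wall. The hole's radius is 566 mm.

The subtracted cylinder has r = 566 mm.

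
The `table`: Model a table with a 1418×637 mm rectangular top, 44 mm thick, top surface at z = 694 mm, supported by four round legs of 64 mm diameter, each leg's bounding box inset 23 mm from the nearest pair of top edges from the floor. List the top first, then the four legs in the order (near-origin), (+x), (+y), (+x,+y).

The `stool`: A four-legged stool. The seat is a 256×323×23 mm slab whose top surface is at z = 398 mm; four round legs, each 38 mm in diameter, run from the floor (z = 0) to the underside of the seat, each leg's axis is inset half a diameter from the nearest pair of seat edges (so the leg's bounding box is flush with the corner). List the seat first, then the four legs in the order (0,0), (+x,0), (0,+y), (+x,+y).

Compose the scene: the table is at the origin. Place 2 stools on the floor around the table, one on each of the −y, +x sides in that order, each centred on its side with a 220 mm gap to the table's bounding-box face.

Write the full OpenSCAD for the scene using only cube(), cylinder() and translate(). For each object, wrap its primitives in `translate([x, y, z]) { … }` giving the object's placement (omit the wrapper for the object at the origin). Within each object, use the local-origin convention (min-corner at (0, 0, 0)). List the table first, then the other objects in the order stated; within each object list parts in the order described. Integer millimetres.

translate([0, 0, 650]) cube([1418, 637, 44]);
translate([55, 55, 0]) cylinder(h = 650, r = 32);
translate([1363, 55, 0]) cylinder(h = 650, r = 32);
translate([55, 582, 0]) cylinder(h = 650, r = 32);
translate([1363, 582, 0]) cylinder(h = 650, r = 32);
translate([581, -543, 0]) {
  translate([0, 0, 375]) cube([256, 323, 23]);
  translate([19, 19, 0]) cylinder(h = 375, r = 19);
  translate([237, 19, 0]) cylinder(h = 375, r = 19);
  translate([19, 304, 0]) cylinder(h = 375, r = 19);
  translate([237, 304, 0]) cylinder(h = 375, r = 19);
}
translate([1638, 157, 0]) {
  translate([0, 0, 375]) cube([256, 323, 23]);
  translate([19, 19, 0]) cylinder(h = 375, r = 19);
  translate([237, 19, 0]) cylinder(h = 375, r = 19);
  translate([19, 304, 0]) cylinder(h = 375, r = 19);
  translate([237, 304, 0]) cylinder(h = 375, r = 19);
}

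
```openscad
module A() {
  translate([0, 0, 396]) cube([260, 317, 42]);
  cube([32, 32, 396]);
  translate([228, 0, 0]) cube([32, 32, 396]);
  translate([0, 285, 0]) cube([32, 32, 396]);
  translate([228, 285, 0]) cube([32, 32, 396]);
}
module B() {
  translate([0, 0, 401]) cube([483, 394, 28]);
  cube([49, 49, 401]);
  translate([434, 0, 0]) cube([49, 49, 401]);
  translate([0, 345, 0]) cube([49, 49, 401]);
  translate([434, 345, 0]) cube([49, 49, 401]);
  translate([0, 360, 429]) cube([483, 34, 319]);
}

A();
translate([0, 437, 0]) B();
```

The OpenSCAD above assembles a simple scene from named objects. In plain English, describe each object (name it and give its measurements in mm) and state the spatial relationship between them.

A is a four-legged stool. The seat is a 260×317×42 mm slab whose top surface is at z = 438 mm; four square legs, each 32×32 mm in cross-section, run from the floor (z = 0) to the underside of the seat, each flush with a corner of the seat.

B is a chair. The seat is a 483×394×28 mm slab with its top at z = 429 mm, on four 49×49 mm corner legs (flush with the seat edges, standing on z = 0). A flat backrest 34 mm thick, 319 mm tall, spans the full seat width and rises from the seat top along its +y edge, rear face flush with the rear of the seat.

The chair is on the floor beside the stool on its +y side.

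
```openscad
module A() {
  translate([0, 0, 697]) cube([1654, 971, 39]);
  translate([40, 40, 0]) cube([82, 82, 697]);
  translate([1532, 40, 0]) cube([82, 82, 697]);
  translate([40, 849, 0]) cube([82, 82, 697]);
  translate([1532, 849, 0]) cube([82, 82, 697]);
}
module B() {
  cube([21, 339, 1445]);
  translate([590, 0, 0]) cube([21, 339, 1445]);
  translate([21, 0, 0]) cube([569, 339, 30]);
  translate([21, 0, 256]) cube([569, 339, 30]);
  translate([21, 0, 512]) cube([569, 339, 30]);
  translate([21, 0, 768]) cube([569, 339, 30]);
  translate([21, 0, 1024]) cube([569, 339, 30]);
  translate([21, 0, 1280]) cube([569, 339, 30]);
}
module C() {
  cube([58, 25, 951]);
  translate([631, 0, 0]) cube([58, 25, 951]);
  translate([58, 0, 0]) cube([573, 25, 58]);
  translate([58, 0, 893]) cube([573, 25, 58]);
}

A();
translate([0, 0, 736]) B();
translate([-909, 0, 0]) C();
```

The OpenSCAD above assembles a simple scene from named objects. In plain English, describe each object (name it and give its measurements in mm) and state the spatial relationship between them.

A is a table: top 1654 mm (x) × 971 mm (y), 39 mm thick, upper face at z = 736 mm, on four 82×82 mm square legs, each inset 40 mm from the nearest pair of top edges, running from z = 0 to the bottom of the top.

B is a bookshelf 611 mm wide overall, 339 mm deep and 1445 mm tall. The two sides are 21 mm thick vertical panels. 6 horizontal shelves of 30 mm thickness span between the inner faces of the sides; the lowest shelf sits on the floor and shelves are stacked with a clear vertical gap of 226 mm between each pair.

C is a picture frame with a 573×835 mm rectangular opening (x by z) and a uniform 58 mm border on every side. Frame depth is 25 mm along y. It is built from two vertical stiles running the full outside height and two horizontal rails spanning the gap between the stiles.

The bookshelf is on top of the table. The picture frame is on the floor beside the table on its −x side.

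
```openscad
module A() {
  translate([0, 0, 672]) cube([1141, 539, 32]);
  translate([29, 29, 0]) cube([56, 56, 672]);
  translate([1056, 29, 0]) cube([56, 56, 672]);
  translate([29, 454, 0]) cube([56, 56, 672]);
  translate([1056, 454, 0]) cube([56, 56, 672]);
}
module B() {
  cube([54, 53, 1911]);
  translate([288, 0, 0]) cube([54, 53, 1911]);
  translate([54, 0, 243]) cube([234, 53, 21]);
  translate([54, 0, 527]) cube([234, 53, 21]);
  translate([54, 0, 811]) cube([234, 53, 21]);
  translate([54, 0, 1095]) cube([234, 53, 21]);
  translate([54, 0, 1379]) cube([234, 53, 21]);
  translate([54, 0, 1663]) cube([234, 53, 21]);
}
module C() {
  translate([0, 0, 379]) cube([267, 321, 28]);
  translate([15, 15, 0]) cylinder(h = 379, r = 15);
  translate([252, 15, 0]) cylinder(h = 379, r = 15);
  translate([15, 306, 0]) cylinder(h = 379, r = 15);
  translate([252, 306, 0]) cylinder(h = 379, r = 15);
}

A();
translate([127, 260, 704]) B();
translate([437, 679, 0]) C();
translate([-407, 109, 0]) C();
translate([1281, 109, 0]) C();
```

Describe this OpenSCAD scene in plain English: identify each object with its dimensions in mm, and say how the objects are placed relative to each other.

A is a rectangular dining table. The top is 1141×539×32 mm with its upper surface at z = 704 mm. It stands on four 56×56 mm square legs, each inset 29 mm from the nearest pair of top edges, running from the floor to the underside of the top.

B is a straight ladder. Two 54×53 mm vertical rails, 1911 mm tall, stand 342 mm apart (outside-to-outside) with their front faces coplanar on the −y side. 6 rungs, each 53 mm deep and 21 mm tall, span between the inner faces of the rails, front faces flush with the rails. The lowest rung's underside is at z = 243 mm and rungs are spaced 284 mm apart (underside to underside).

C is a four-legged stool. The seat is 267×321 mm, 28 mm thick, top at z = 407 mm. It stands on four round legs, each 30 mm in diameter, from z = 0 to the seat underside, each leg's axis is inset half a diameter from the nearest pair of seat edges (so the leg's bounding box is flush with the corner).

The ladder is on top of the table. Three stools sit around the table at the +y, −x, +x sides.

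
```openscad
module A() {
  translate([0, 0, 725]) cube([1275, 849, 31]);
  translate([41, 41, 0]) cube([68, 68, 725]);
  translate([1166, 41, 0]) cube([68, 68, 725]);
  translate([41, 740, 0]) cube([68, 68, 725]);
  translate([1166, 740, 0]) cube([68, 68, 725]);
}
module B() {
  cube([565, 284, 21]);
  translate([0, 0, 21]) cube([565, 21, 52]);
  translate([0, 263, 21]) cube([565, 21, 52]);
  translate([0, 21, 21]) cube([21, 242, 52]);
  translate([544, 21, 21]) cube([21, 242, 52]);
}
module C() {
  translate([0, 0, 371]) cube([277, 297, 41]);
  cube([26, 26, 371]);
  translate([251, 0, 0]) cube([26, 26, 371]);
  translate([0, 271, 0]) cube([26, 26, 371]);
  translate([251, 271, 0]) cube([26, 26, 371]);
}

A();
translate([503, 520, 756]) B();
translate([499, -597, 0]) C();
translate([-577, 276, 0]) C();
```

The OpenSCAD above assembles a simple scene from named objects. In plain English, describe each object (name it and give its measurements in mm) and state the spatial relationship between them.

A is a table with a 1275×849 mm rectangular top, 31 mm thick, top surface at z = 756 mm, supported by four 68×68 mm square legs, each inset 41 mm from the nearest pair of top edges, running from the floor.

B is an open storage box with external size 565×284×73 mm and wall thickness 21 mm (the base is also 21 mm thick). The base covers the whole footprint; the four walls stand on the base, with the y-facing walls full-width and the x-facing walls fitting between their inner faces.

C is a four-legged stool. The seat is 277×297 mm, 41 mm thick, top at z = 412 mm. It stands on four square legs, each 26×26 mm in cross-section, from z = 0 to the seat underside, each flush with a corner of the seat.

The open box is on top of the table. Two stools sit around the table at the −y, −x sides.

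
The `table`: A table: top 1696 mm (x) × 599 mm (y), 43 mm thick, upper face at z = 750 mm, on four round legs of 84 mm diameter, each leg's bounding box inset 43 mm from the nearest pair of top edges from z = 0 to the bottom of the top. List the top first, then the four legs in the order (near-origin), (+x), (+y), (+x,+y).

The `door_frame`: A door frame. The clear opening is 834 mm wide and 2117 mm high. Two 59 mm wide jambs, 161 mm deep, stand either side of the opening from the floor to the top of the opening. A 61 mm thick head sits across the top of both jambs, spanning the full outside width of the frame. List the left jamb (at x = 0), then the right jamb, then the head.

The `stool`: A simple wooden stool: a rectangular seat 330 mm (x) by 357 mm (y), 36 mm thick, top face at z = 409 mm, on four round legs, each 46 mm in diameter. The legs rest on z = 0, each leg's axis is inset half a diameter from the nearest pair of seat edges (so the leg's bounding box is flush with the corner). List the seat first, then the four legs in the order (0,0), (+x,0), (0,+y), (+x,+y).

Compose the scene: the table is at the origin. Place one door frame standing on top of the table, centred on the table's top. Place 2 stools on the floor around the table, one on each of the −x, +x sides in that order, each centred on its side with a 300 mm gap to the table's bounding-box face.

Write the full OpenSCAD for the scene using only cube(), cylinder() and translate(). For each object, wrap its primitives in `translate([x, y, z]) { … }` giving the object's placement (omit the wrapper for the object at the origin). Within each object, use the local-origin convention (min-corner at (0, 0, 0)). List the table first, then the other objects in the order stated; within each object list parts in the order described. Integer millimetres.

translate([0, 0, 707]) cube([1696, 599, 43]);
translate([85, 85, 0]) cylinder(h = 707, r = 42);
translate([1611, 85, 0]) cylinder(h = 707, r = 42);
translate([85, 514, 0]) cylinder(h = 707, r = 42);
translate([1611, 514, 0]) cylinder(h = 707, r = 42);
translate([372, 219, 750]) {
  cube([59, 161, 2117]);
  translate([893, 0, 0]) cube([59, 161, 2117]);
  translate([0, 0, 2117]) cube([952, 161, 61]);
}
translate([-630, 121, 0]) {
  translate([0, 0, 373]) cube([330, 357, 36]);
  translate([23, 23, 0]) cylinder(h = 373, r = 23);
  translate([307, 23, 0]) cylinder(h = 373, r = 23);
  translate([23, 334, 0]) cylinder(h = 373, r = 23);
  translate([307, 334, 0]) cylinder(h = 373, r = 23);
}
translate([1996, 121, 0]) {
  translate([0, 0, 373]) cube([330, 357, 36]);
  translate([23, 23, 0]) cylinder(h = 373, r = 23);
  translate([307, 23, 0]) cylinder(h = 373, r = 23);
  translate([23, 334, 0]) cylinder(h = 373, r = 23);
  translate([307, 334, 0]) cylinder(h = 373, r = 23);
}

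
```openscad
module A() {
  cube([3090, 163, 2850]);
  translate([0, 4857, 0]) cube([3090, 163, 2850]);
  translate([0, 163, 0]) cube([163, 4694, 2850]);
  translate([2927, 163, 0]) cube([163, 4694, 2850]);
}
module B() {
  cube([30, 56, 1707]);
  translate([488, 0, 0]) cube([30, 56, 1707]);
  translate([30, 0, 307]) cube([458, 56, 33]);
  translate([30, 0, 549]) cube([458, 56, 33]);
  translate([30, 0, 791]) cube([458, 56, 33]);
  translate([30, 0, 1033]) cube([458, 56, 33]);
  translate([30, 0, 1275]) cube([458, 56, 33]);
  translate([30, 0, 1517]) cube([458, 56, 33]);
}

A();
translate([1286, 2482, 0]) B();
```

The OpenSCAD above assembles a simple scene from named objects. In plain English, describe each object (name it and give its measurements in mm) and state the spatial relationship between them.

A is the wall frame of a small rectangular building: four walls, each 2850 mm tall and 163 mm thick, enclosing a footprint 3090 mm (x) by 5020 mm (y) outside-to-outside, with no floor or roof. The front and back walls (the −y and +y sides) span the full width; the two side walls fit between them.

B is a wooden ladder with two side rails of 30×56 mm section and 1707 mm height, set 518 mm apart overall. Between them run 6 rectangular rungs (56 mm deep, 33 mm thick), front faces flush with the rails' −y face. The bottom of the first rung is 307 mm above the floor and each subsequent rung is 242 mm higher than the one below.

The ladder sits inside the house frame, centred.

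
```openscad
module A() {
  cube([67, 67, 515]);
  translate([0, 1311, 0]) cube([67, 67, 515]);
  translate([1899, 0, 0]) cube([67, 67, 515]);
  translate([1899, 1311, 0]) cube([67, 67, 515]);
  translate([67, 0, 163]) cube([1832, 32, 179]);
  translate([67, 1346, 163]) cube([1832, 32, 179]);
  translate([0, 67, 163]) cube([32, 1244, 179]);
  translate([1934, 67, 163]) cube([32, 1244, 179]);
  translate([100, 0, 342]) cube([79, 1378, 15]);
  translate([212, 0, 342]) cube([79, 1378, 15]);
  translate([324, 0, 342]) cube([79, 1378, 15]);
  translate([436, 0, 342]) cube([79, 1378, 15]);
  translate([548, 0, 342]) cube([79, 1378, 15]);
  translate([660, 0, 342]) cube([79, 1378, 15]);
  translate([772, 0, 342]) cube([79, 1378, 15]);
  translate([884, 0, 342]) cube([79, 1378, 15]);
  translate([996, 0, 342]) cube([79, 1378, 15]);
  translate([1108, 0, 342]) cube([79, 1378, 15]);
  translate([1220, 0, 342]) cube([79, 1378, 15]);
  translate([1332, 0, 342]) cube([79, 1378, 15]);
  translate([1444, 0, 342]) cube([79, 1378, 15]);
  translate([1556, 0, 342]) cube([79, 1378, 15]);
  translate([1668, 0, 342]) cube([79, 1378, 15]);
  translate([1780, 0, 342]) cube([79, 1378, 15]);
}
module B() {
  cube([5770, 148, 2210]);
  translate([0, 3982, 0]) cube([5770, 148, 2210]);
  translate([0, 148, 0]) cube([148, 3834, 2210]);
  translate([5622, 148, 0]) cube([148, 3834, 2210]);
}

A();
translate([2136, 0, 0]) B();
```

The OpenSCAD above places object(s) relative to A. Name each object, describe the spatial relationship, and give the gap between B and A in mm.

A is a bed frame. B is a house frame. The house frame is on the floor beside the bed frame on its +x side. The gap between the house frame and the bed frame is 170 mm.

The house frame's nearest face is 170 mm from the bed frame's +x face.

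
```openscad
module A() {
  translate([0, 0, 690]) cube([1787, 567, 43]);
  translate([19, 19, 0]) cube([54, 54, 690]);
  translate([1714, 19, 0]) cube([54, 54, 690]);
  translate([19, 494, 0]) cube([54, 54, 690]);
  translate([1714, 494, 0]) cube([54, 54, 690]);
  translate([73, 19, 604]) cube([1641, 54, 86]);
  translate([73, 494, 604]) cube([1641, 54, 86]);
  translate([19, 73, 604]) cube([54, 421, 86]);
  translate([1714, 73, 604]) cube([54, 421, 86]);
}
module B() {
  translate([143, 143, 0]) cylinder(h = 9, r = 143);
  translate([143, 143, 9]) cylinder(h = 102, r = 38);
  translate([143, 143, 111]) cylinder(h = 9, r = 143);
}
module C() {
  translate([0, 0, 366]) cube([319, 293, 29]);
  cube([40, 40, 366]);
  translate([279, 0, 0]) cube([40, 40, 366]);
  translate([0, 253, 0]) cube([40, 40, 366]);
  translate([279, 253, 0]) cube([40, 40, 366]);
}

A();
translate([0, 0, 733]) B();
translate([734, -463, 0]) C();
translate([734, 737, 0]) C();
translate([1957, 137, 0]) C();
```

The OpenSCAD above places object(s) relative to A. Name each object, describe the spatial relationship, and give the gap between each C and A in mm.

Each stool's nearest face is 170 mm from the table's bounding box.

A is a table. B is a spool. C is a stool. The spool is on top of the table. Three stools sit around the table at the −y, +y, +x sides. The gap between each stool and the table is 170 mm.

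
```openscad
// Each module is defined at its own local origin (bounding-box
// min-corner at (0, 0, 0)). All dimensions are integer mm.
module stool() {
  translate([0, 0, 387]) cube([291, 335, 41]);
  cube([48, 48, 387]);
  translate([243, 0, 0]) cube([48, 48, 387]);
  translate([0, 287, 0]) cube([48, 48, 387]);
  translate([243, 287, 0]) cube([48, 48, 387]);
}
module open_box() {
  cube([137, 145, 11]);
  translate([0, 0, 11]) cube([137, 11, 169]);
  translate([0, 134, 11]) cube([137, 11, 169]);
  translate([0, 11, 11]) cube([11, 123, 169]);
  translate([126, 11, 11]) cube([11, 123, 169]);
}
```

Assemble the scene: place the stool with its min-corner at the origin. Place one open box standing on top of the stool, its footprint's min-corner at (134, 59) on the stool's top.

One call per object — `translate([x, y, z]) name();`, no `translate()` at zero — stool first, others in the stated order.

stool();
translate([134, 59, 428]) open_box();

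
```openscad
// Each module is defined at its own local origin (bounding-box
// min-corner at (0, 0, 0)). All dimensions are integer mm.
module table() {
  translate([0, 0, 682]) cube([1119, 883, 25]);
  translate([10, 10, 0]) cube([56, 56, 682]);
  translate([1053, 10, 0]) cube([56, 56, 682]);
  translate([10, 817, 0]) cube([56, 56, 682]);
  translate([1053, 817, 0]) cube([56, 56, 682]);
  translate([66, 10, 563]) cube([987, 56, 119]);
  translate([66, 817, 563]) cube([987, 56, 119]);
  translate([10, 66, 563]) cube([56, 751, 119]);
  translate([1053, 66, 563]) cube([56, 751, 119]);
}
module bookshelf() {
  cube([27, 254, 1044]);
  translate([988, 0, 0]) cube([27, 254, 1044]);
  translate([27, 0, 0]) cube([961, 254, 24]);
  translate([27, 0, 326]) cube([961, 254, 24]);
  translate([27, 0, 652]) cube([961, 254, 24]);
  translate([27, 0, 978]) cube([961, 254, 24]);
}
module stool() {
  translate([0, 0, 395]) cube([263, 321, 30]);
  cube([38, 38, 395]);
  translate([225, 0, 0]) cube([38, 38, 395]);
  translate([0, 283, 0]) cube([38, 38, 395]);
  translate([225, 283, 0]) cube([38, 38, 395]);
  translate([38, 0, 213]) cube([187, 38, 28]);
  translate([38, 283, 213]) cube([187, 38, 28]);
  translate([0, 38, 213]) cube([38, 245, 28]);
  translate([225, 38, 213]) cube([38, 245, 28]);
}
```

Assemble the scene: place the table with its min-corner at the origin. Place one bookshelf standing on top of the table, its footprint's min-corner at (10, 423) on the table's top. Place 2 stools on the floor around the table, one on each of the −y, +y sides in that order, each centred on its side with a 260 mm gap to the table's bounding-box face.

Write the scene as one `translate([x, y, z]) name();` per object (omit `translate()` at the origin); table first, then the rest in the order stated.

table();
translate([10, 423, 707]) bookshelf();
translate([428, -581, 0]) stool();
translate([428, 1143, 0]) stool();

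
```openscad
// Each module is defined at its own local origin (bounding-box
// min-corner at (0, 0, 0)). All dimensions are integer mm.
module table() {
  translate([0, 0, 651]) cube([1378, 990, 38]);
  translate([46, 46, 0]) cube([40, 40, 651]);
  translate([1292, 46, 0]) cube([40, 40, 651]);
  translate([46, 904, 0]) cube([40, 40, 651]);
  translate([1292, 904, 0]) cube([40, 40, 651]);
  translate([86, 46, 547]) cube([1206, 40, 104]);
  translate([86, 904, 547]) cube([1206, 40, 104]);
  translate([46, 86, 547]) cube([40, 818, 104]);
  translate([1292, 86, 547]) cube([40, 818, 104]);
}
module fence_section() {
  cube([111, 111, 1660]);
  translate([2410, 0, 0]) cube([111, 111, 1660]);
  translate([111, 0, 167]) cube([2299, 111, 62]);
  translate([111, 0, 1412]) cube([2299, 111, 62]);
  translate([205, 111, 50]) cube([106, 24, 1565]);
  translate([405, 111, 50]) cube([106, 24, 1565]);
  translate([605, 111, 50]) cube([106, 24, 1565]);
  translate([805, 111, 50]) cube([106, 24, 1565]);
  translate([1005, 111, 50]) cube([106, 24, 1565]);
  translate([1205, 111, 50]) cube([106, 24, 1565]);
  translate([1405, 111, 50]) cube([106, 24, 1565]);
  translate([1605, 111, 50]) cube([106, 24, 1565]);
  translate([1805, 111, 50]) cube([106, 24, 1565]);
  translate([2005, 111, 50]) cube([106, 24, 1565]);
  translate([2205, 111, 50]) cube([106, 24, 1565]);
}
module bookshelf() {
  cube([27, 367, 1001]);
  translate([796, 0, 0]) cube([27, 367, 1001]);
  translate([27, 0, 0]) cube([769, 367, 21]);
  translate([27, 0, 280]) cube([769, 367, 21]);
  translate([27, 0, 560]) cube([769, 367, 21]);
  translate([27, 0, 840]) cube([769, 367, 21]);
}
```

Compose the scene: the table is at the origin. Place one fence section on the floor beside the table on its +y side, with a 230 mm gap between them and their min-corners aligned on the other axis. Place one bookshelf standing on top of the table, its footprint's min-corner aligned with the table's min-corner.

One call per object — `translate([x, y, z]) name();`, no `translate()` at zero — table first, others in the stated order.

table();
translate([0, 1220, 0]) fence_section();
translate([0, 0, 689]) bookshelf();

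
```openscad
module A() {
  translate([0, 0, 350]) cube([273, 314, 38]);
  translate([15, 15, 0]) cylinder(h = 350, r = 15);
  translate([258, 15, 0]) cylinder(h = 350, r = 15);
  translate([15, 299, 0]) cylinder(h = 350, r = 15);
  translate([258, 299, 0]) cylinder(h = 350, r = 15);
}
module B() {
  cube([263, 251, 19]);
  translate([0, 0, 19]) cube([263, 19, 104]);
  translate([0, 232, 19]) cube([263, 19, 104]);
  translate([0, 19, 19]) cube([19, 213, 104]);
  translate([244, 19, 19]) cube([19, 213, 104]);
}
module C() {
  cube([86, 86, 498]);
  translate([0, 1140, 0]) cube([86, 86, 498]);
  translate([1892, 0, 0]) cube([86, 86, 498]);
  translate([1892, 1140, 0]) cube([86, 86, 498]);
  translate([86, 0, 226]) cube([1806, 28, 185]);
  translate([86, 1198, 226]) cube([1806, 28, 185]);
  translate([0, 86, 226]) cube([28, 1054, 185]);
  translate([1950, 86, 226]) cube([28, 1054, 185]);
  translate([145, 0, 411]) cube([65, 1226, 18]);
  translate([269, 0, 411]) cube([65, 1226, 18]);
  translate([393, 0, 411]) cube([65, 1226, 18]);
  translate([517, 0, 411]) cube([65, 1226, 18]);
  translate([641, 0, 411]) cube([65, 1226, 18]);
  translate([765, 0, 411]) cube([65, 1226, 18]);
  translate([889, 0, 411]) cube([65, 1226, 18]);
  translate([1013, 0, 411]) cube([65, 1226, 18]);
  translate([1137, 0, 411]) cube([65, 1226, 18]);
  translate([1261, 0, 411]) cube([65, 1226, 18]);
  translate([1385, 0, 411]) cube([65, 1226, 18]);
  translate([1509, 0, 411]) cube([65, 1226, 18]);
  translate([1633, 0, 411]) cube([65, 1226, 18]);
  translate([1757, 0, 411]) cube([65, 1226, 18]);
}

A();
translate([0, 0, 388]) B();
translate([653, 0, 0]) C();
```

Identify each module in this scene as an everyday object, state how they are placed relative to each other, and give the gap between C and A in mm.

A is a stool. B is an open box. C is a bed frame. The open box is on top of the stool. The bed frame is on the floor beside the stool on its +x side. The gap between the bed frame and the stool is 380 mm.

The bed frame's nearest face is 380 mm from the stool's +x face.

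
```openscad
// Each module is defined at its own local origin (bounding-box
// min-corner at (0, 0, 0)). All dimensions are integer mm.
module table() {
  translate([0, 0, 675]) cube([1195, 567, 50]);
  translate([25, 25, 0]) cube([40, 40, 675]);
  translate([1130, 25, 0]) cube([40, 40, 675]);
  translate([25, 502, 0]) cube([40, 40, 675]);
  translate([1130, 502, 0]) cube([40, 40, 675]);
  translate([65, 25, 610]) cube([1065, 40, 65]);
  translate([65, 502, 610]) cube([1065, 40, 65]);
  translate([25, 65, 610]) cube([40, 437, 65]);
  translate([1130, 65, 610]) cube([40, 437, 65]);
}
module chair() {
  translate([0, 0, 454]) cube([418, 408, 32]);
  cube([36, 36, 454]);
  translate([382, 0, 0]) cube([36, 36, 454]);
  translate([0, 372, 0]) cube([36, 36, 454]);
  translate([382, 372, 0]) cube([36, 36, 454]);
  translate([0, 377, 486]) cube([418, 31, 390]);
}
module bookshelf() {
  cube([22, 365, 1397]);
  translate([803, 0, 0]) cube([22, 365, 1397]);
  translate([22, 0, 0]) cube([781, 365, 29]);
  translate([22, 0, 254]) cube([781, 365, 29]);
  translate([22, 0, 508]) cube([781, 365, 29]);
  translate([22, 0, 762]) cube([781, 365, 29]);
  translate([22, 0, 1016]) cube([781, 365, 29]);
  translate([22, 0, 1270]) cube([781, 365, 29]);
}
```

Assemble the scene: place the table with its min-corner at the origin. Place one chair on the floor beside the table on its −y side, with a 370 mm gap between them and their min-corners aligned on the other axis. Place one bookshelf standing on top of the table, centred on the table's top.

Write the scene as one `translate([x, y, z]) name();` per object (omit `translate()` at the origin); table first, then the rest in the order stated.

table();
translate([0, -778, 0]) chair();
translate([185, 101, 725]) bookshelf();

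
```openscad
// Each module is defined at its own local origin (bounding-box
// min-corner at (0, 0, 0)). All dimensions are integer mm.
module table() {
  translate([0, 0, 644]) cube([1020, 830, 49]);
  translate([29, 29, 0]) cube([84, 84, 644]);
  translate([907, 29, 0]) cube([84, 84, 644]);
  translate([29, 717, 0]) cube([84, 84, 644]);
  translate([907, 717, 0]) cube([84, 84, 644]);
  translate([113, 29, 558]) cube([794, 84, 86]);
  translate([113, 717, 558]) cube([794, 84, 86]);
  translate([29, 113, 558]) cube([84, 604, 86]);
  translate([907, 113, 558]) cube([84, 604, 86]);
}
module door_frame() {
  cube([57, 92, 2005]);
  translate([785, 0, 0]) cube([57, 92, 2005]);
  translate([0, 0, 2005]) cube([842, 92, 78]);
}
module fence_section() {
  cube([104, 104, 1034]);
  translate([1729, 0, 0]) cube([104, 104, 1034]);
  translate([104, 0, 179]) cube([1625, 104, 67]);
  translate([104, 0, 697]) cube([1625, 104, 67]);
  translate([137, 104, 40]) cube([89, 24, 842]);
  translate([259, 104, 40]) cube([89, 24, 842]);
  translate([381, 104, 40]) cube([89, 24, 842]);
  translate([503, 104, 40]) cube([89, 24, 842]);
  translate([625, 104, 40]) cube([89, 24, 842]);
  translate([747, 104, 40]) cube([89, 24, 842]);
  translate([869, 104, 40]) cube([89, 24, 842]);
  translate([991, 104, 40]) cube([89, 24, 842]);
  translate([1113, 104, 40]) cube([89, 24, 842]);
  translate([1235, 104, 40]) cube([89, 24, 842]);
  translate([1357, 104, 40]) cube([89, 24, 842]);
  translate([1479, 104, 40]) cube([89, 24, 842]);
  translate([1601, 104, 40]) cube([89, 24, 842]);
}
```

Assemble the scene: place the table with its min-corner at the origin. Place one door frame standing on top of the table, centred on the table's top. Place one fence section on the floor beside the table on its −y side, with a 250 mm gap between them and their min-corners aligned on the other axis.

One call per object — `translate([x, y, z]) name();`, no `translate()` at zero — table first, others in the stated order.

table();
translate([89, 369, 693]) door_frame();
translate([0, -378, 0]) fence_section();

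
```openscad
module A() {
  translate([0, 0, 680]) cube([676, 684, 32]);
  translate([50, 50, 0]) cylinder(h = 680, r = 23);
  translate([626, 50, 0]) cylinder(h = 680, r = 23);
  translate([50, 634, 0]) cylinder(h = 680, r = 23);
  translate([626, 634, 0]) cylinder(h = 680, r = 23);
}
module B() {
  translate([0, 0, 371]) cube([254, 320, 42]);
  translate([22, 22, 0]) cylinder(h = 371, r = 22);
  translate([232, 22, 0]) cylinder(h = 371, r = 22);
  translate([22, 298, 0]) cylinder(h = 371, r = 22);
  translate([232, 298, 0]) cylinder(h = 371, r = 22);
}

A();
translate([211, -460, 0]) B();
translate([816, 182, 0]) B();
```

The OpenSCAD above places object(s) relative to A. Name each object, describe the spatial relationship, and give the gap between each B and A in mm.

Each stool's nearest face is 140 mm from the table's bounding box.

A is a table. B is a stool. Two stools sit around the table at the −y, +x sides. The gap between each stool and the table is 140 mm.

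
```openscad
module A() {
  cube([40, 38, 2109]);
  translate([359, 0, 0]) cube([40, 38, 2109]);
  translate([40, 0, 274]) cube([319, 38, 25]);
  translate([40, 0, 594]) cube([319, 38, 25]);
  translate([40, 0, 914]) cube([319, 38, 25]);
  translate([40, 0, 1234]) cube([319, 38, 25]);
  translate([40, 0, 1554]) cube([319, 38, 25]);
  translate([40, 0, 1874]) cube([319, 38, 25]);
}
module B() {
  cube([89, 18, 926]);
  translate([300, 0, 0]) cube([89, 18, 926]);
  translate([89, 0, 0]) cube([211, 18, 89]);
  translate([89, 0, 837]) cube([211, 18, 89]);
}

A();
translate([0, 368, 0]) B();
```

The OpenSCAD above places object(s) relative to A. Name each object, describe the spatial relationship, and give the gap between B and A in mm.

The picture frame's nearest face is 330 mm from the ladder's +y face.

A is a ladder. B is a picture frame. The picture frame is on the floor beside the ladder on its +y side. The gap between the picture frame and the ladder is 330 mm.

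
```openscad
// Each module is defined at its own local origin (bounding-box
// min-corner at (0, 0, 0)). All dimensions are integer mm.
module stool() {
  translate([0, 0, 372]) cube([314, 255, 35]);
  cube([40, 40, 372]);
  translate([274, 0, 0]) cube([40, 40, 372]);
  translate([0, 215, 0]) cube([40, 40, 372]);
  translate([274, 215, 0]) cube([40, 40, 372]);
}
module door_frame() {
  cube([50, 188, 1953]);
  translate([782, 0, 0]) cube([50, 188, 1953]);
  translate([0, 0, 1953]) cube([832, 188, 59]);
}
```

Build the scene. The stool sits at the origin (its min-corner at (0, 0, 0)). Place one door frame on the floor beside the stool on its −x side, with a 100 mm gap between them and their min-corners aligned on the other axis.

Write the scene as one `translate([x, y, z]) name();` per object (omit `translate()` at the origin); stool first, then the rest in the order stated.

stool();
translate([-932, 0, 0]) door_frame();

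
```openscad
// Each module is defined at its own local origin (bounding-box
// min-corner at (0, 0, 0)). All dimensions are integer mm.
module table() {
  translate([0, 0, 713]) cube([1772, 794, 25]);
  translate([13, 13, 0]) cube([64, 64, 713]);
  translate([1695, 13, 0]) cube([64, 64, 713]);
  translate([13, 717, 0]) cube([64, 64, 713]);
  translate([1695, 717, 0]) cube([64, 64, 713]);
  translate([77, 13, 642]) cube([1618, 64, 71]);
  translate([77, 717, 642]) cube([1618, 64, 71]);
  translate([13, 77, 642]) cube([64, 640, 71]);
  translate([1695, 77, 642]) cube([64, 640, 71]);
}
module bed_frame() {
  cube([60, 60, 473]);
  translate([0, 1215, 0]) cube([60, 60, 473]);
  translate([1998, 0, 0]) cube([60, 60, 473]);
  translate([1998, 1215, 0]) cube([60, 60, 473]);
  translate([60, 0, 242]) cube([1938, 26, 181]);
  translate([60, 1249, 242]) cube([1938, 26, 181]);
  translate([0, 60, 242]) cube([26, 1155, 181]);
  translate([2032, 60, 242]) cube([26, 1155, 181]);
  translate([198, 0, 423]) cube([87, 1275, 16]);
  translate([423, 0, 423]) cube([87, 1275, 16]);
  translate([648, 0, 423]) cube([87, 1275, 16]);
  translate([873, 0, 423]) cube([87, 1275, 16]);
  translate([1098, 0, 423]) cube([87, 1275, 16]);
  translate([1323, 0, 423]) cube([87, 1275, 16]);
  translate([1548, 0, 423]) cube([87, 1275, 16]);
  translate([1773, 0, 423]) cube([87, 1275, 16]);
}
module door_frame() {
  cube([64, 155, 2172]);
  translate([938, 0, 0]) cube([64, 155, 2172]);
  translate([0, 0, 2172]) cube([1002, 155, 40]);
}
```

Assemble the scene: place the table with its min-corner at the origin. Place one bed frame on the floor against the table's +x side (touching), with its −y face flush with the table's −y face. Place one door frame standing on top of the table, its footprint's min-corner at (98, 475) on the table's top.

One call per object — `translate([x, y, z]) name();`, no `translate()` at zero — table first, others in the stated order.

table();
translate([1772, 0, 0]) bed_frame();
translate([98, 475, 738]) door_frame();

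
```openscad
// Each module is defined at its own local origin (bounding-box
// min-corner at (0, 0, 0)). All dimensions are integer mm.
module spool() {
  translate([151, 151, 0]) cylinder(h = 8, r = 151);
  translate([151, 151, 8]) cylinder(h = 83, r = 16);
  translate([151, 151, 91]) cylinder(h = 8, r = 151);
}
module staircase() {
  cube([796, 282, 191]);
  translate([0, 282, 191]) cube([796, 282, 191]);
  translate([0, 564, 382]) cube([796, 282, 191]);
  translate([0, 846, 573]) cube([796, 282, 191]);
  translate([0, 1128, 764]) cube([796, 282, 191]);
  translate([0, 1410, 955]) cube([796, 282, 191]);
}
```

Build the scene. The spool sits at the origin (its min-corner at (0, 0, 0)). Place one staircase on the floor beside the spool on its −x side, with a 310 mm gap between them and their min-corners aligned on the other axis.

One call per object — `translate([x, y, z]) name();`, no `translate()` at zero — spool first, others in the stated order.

spool();
translate([-1106, 0, 0]) staircase();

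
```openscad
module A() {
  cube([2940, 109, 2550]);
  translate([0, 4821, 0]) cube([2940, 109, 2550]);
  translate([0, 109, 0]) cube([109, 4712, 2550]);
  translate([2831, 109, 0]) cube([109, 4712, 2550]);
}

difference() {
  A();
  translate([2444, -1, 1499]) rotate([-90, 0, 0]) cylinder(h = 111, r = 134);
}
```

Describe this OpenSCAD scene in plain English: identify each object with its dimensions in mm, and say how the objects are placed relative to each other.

A is the wall frame of a small rectangular building: four walls, each 2550 mm tall and 109 mm thick, enclosing a footprint 2940 mm (x) by 4930 mm (y) outside-to-outside, with no floor or roof. The front and back walls (the −y and +y sides) span the full width; the two side walls fit between them.

The house frame has a circular hole of radius 134 mm through its front wall, centred at (x = 2444, z = 1499).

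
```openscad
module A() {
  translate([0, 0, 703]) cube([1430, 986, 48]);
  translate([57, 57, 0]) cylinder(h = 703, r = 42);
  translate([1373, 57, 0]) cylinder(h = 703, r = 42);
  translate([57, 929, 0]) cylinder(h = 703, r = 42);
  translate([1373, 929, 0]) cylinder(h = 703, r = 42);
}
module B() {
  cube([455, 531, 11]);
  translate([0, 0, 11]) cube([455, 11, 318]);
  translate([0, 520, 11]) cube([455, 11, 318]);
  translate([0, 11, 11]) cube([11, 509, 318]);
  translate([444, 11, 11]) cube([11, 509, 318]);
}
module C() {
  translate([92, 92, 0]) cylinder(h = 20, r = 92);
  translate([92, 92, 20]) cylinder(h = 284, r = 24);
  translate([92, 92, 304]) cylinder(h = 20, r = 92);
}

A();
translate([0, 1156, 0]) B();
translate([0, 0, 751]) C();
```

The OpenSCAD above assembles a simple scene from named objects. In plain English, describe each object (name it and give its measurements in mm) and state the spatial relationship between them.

A is a rectangular dining table. The top is 1430×986×48 mm with its upper surface at z = 751 mm. It stands on four round legs of 84 mm diameter, each leg's bounding box inset 15 mm from the nearest pair of top edges, running from the floor to the underside of the top.

B is an open-topped rectangular box: outside dimensions 455×531×329 mm, with a uniform wall and base thickness of 11 mm. The base is a full 455×531 slab on the floor; four walls sit on top of the base. The front and back walls (the −y and +y sides) span the full width; the two side walls fit between them.

C is a spool: two coaxial disc flanges of radius 92 mm and thickness 20 mm, joined by a core cylinder of radius 24 mm and height 284 mm. The lower flange rests on z = 0 and the three cylinders share a vertical axis.

The open box is on the floor beside the table on its +y side. The spool is on top of the table.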